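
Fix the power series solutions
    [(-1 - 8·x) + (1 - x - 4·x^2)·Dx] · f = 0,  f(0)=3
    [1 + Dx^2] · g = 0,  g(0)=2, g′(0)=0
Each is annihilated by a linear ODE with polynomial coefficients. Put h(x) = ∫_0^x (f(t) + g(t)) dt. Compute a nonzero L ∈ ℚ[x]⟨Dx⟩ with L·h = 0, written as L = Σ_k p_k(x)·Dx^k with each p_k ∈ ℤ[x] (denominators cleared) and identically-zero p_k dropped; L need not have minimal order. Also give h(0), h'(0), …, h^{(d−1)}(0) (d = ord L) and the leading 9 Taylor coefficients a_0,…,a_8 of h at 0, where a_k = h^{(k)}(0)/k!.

f: a_k = 3, 3, 15, 27, 87, 195, 543, 1323, 3495, …
g: a_k = 2, 0, -1, 0, 1/12, 0, -1/360, 0, 1/20160, …
Sum ⇒ L₀ = lclm(L_f,L_g) in ℚ(x)⟨Dx⟩.
∫: right-multiply L₀ by Dx.
L = (55 + 486·x + 553·x^2 + 1488·x^3 + 80·x^4 + 128·x^5)·Dx + (-11 - 11·x - 23·x^2 + 169·x^3 + 348·x^4 + 48·x^5 + 64·x^6)·Dx^2 + (55 + 486·x + 553·x^2 + 1488·x^3 + 80·x^4 + 128·x^5)·Dx^3 + (-11 - 11·x - 23·x^2 + 169·x^3 + 348·x^4 + 48·x^5 + 64·x^6)·Dx^4  (order 4).
h: a_k = 0, 5, 3/2, 14/3, 27/4, 209/12, 65/2, 195479/2520, 1323/8, …
ICs: h(0) = 0, h′(0) = 5, h′′(0) = 3, h′′′(0) = 28.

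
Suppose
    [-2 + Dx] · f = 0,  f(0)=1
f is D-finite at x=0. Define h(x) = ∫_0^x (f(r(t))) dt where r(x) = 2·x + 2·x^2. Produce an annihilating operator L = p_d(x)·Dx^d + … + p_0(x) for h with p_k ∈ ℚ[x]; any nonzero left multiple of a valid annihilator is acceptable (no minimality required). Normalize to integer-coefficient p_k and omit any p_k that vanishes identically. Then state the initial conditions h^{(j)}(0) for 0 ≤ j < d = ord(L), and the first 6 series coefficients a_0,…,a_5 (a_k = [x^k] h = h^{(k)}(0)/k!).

L = (-4 - 8·x)·Dx + Dx^2  (order 2).
h: a_k = 0, 1, 2, 4, 20/3, 152/15, …
ICs: h(0) = 0, h′(0) = 1.

f: a_k = 1, 2, 2, 4/3, 2/3, 4/15, …
h₀=f(r): pull back L_f along r ⇒ L₀.
Integrate: L := L₀·Dx.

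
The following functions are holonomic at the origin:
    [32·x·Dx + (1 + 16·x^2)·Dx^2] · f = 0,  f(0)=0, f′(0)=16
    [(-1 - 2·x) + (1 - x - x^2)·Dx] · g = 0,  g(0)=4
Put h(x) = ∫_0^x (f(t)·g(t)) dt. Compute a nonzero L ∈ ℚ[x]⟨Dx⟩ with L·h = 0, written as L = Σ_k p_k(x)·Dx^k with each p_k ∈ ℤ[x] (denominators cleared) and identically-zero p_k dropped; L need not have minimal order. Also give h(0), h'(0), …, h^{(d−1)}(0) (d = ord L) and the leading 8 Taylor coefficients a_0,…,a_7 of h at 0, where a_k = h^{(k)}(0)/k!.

f: a_k = 0, 16, 0, -256/3, 0, 4096/5, 0, -65536/7, …
g: a_k = 4, 4, 8, 12, 20, 32, 52, 84, …
Sym-product of L_f,L_g gives L₀ (≤ ord 2).
h=∫₀ˣh₀: take L = L₀·Dx.
L = (2 + 32·x + 96·x^2)·Dx + (2 - 28·x + 64·x^2 + 96·x^3)·Dx^2 + (-1 + x - 15·x^2 + 16·x^3 + 16·x^4)·Dx^3  (order 3).
h: a_k = 0, 0, 32, 64/3, -160/3, -448/15, 21856/45, 13824/35, …
ICs: h(0) = 0, h′(0) = 0, h′′(0) = 64.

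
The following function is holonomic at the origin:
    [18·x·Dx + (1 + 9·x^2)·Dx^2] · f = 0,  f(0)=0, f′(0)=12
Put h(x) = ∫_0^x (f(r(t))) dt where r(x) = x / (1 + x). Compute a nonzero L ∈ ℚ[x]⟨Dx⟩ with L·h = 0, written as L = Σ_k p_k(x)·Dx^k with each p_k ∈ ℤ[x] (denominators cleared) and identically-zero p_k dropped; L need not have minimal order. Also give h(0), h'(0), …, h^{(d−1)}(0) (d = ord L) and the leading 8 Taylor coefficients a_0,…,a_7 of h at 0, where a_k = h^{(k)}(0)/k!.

f: a_k = 0, 12, 0, -36, 0, 972/5, 0, -8748/7, …
L₀ from L_f via x↦r, Dx↦r'^{-1}Dx.
h=∫₀ˣh₀: take L = L₀·Dx.
L = (2 + 20·x)·Dx^2 + (1 + 2·x + 10·x^2)·Dx^3  (order 3).
h: a_k = 0, 0, 6, -4, -6, 96/5, -8/5, -624/7, …
ICs: h(0) = 0, h′(0) = 0, h′′(0) = 12.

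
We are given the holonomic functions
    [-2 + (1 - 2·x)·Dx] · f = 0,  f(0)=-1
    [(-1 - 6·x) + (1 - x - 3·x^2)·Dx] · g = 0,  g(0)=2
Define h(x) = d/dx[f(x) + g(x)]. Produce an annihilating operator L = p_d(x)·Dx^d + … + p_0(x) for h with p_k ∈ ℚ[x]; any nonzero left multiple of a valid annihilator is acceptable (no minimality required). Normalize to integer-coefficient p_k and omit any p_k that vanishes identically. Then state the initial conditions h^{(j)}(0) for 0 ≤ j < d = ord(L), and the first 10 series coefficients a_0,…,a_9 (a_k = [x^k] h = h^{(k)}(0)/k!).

L = (12 - 288·x + 648·x^2 - 1296·x^3 + 648·x^4) + (9 + 12·x - 126·x^2 + 540·x^3 - 1188·x^4 + 648·x^5)·Dx + (-2 + 15·x - 52·x^2 + 78·x^3 + 27·x^4 - 180·x^5 + 108·x^6)·Dx^2  (order 2).
h: a_k = 0, 8, 18, 88, 240, 780, 2142, 6080, 16254, 43420, …
ICs: h(0) = 0, h′(0) = 8.

f: a_k = -1, -2, -4, -8, -16, -32, -64, -128, -256, -512, …
g: a_k = 2, 2, 8, 14, 38, 80, 194, 434, 1016, 2318, …
h₀=f+g: left-lcm gives L₀, ord ≤ 2.
h₀' ⇒ L via d/dx closure of L₀.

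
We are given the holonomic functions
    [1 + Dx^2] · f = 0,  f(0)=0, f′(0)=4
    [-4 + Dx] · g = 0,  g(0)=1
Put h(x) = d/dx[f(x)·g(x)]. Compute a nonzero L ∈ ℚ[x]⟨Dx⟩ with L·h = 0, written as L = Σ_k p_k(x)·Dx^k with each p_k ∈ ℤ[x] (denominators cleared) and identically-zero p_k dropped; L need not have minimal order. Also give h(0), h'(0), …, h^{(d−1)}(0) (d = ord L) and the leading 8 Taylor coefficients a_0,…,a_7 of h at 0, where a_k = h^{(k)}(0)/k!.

L = 17 - 8·Dx + Dx^2  (order 2).
h: a_k = 4, 32, 94, 160, 1121/6, 2444/15, 20047/180, 184/3, …
ICs: h(0) = 4, h′(0) = 32.

f: a_k = 0, 4, 0, -2/3, 0, 1/30, 0, -1/1260, …
g: a_k = 1, 4, 8, 32/3, 32/3, 128/15, 256/45, 1024/315, …
Sym-product of L_f,L_g gives L₀ (≤ ord 2).
h=h₀': d/dx-closure on L₀ ⇒ L.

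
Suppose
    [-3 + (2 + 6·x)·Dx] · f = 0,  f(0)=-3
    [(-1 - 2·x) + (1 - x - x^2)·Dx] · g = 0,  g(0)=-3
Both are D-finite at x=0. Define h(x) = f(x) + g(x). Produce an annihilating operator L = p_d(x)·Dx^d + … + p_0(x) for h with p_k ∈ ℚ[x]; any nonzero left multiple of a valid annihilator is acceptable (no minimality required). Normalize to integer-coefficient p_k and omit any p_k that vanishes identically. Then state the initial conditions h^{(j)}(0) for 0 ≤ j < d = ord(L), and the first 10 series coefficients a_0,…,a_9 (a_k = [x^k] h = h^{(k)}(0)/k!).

f: a_k = -3, -9/2, 27/8, -81/16, 1215/128, -5103/256, 45927/1024, -216513/2048, 8444007/32768, -42220035/65536, …
g: a_k = -3, -3, -6, -9, -15, -24, -39, -63, -102, -165, …
L₀ := lclm(L_f,L_g); ord L₀ ≤ 1+1.
L = (33 + 117·x + 117·x^2 + 90·x^3) + (-25 - 102·x - 303·x^2 - 378·x^3 - 225·x^4)·Dx + (-2 + 22·x + 90·x^2 - 38·x^3 - 198·x^4 - 90·x^5)·Dx^2  (order 2).
h: a_k = -6, -15/2, -21/8, -225/16, -705/128, -11247/256, 5991/1024, -345537/2048, 5101671/32768, -53033475/65536, …
ICs: h(0) = -6, h′(0) = -15/2.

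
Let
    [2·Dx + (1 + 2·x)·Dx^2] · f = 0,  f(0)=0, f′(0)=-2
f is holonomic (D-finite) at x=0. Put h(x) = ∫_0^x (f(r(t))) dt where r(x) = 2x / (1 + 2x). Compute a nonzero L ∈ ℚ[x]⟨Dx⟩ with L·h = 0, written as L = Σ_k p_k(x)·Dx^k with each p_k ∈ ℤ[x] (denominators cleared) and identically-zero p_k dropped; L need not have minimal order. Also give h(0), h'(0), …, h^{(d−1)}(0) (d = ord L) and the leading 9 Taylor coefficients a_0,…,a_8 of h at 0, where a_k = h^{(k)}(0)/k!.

L = (8 + 24·x)·Dx^2 + (1 + 8·x + 12·x^2)·Dx^3  (order 3).
h: a_k = 0, 0, -2, 16/3, -52/3, 64, -3872/15, 3328/3, -34976/7, …
ICs: h(0) = 0, h′(0) = 0, h′′(0) = -4.

f: a_k = 0, -2, 2, -8/3, 4, -32/5, 32/3, -128/7, 32, …
f∘r: x↦r, Dx↦Dx/r' in L_f ⇒ L₀.
h=∫₀ˣh₀: take L = L₀·Dx.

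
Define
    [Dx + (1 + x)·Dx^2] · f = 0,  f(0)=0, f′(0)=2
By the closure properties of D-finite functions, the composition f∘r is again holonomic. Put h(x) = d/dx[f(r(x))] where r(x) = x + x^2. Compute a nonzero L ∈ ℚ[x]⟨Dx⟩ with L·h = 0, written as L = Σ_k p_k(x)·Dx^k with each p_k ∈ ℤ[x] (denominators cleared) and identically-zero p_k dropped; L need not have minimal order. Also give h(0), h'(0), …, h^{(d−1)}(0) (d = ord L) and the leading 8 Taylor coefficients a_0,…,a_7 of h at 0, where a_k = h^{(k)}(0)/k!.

f: a_k = 0, 2, -1, 2/3, -1/2, 2/5, -1/3, 2/7, …
L₀ from L_f via x↦r, Dx↦r'^{-1}Dx.
h₀' ⇒ L via d/dx closure of L₀.
L = (-1 + 2·x + 2·x^2) + (1 + 3·x + 3·x^2 + 2·x^3)·Dx  (order 1).
h: a_k = 2, 2, -4, 2, 2, -4, 2, 2, …
ICs: h(0) = 2.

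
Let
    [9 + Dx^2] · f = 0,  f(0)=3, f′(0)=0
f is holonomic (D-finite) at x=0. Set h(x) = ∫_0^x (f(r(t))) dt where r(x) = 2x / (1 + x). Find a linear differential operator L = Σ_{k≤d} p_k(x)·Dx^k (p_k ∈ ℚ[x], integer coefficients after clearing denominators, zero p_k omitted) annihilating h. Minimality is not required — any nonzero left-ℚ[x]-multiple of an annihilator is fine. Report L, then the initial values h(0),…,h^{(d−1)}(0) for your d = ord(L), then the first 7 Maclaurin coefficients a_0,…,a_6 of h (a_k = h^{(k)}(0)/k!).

f: a_k = 3, 0, -27/2, 0, 81/8, 0, -243/80, …
f∘r: x↦r, Dx↦Dx/r' in L_f ⇒ L₀.
Integrate: L := L₀·Dx.
L = 36·Dx + (2 + 6·x + 6·x^2 + 2·x^3)·Dx^2 + (1 + 4·x + 6·x^2 + 4·x^3 + x^4)·Dx^3  (order 3).
h: a_k = 0, 3, 0, -18, 27, 0, -72, …
ICs: h(0) = 0, h′(0) = 3, h′′(0) = 0.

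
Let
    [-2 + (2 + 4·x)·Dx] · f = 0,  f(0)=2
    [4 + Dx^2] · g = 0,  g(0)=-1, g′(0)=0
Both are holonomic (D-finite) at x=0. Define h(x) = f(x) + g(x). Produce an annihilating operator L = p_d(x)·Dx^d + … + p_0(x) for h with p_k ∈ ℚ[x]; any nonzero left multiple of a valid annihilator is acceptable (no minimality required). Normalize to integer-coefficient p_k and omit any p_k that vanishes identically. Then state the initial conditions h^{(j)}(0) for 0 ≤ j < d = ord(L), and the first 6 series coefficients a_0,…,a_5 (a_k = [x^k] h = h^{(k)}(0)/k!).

f: a_k = 2, 2, -1, 1, -5/4, 7/4, …
g: a_k = -1, 0, 2, 0, -2/3, 0, …
h₀=f+g: left-lcm gives L₀, ord ≤ 3.
L = (-28 - 64·x - 64·x^2) + (12 + 88·x + 192·x^2 + 128·x^3)·Dx + (-7 - 16·x - 16·x^2)·Dx^2 + (3 + 22·x + 48·x^2 + 32·x^3)·Dx^3  (order 3).
h: a_k = 1, 2, 1, 1, -23/12, 7/4, …
ICs: h(0) = 1, h′(0) = 2, h′′(0) = 2.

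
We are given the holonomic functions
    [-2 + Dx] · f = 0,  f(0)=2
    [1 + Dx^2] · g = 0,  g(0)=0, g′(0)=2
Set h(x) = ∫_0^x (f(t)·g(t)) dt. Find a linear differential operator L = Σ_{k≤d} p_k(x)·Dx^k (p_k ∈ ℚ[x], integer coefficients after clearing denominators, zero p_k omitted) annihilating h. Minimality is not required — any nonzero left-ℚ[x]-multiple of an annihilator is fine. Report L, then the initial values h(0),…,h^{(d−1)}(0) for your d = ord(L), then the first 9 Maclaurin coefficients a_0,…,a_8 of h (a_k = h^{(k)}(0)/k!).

f: a_k = 2, 4, 4, 8/3, 4/3, 8/15, 8/45, 16/315, 4/315, …
g: a_k = 0, 2, 0, -1/3, 0, 1/60, 0, -1/2520, 0, …
Sym-product of L_f,L_g gives L₀ (≤ ord 2).
∫: right-multiply L₀ by Dx.
L = 5·Dx - 4·Dx^2 + Dx^3  (order 3).
h: a_k = 0, 0, 2, 8/3, 11/6, 4/5, 41/180, 11/315, -29/10080, …
ICs: h(0) = 0, h′(0) = 0, h′′(0) = 4.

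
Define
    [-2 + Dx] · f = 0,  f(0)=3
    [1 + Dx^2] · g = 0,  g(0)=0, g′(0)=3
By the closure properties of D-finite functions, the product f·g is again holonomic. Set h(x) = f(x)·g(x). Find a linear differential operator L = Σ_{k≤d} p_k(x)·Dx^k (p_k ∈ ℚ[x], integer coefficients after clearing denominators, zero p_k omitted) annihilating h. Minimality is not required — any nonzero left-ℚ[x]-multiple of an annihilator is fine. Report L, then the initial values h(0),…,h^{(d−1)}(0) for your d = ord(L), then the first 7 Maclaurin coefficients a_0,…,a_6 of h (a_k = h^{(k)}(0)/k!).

L = 5 - 4·Dx + Dx^2  (order 2).
h: a_k = 0, 9, 18, 33/2, 9, 123/40, 11/20, …
ICs: h(0) = 0, h′(0) = 9.

f: a_k = 3, 6, 6, 4, 2, 4/5, 4/15, …
g: a_k = 0, 3, 0, -1/2, 0, 1/40, 0, …
f·g: L₀ = L_f ⊗_s L_g, ord ≤ 1·2.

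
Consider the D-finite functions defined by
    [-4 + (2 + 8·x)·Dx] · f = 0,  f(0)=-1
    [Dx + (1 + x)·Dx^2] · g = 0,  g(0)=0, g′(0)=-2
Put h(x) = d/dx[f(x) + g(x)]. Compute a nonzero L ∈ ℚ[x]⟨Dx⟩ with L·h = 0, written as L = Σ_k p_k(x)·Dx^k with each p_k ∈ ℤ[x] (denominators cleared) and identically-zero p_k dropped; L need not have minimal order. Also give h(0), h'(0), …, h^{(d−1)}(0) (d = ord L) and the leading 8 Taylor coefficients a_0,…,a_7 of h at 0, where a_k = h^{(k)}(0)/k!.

L = (-8 + 4·x) + (-10 - 8·x + 20·x^2)·Dx + (-1 - 3·x + 6·x^2 + 8·x^3)·Dx^2  (order 2).
h: a_k = -4, 6, -14, 42, -142, 506, -1850, 6866, …
ICs: h(0) = -4, h′(0) = 6.

f: a_k = -1, -2, 2, -4, 10, -28, 84, -264, …
g: a_k = 0, -2, 1, -2/3, 1/2, -2/5, 1/3, -2/7, …
f+g: L₀ = lclm(L_f,L_g), ord ≤ 1+2.
h=h₀': d/dx-closure on L₀ ⇒ L.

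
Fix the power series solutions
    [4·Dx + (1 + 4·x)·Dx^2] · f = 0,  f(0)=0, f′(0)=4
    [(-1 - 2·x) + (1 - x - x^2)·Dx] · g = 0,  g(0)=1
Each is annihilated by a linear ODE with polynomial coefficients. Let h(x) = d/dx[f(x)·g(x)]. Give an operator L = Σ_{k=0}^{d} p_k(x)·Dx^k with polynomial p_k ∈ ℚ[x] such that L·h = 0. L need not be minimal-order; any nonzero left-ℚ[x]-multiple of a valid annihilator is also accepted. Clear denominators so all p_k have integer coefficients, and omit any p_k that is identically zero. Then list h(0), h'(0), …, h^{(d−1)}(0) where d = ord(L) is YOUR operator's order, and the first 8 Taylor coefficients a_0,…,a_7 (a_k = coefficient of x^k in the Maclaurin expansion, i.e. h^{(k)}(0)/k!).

L = (82 + 216·x + 288·x^2) + (-7 + 62·x + 264·x^2 + 224·x^3)·Dx + (-3 - 17·x - 9·x^2 + 52·x^3 + 32·x^4)·Dx^2  (order 2).
h: a_k = 4, -8, 64, -560/3, 2692/3, -16496/5, 68956/5, -5688224/105, …
ICs: h(0) = 4, h′(0) = -8.

f: a_k = 0, 4, -8, 64/3, -64, 1024/5, -2048/3, 16384/7, …
g: a_k = 1, 1, 2, 3, 5, 8, 13, 21, …
L₀ := L_f ⊗_s L_g (sym. prod.), ord ≤ 2.
Derive L from L₀ (diff closure).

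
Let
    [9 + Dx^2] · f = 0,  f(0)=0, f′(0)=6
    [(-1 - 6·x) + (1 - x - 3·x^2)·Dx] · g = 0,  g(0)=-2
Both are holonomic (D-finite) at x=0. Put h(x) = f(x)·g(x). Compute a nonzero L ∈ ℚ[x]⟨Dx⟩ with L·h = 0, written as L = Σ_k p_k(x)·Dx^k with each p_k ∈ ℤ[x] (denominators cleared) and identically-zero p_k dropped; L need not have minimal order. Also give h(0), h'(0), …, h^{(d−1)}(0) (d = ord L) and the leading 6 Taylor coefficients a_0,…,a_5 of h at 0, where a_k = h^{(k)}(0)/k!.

L = (-3 + 9·x + 27·x^2) + (2 + 12·x)·Dx + (-1 + x + 3·x^2)·Dx^2  (order 2).
h: a_k = 0, -12, -12, -30, -66, -1641/10, …
ICs: h(0) = 0, h′(0) = -12.

f: a_k = 0, 6, 0, -9, 0, 81/20, …
g: a_k = -2, -2, -8, -14, -38, -80, …
h₀=f·g: eliminate ⇒ L₀, order ≤ 2·1.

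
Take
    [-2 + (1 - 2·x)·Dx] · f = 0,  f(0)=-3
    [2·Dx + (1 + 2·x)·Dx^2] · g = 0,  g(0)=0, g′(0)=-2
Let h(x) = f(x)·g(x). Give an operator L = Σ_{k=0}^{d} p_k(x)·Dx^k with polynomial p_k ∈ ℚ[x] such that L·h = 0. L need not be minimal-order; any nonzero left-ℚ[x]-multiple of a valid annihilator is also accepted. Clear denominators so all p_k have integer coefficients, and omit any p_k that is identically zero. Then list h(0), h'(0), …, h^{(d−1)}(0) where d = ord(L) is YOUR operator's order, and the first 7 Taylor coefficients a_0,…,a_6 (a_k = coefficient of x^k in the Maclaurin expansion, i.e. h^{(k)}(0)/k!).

L = 4 + (2 + 12·x)·Dx + (-1 + 4·x^2)·Dx^2  (order 2).
h: a_k = 0, 6, 6, 20, 28, 376/5, 592/5, …
ICs: h(0) = 0, h′(0) = 6.

f: a_k = -3, -6, -12, -24, -48, -96, -192, …
g: a_k = 0, -2, 2, -8/3, 4, -32/5, 32/3, …
Sym-product of L_f,L_g gives L₀ (≤ ord 2).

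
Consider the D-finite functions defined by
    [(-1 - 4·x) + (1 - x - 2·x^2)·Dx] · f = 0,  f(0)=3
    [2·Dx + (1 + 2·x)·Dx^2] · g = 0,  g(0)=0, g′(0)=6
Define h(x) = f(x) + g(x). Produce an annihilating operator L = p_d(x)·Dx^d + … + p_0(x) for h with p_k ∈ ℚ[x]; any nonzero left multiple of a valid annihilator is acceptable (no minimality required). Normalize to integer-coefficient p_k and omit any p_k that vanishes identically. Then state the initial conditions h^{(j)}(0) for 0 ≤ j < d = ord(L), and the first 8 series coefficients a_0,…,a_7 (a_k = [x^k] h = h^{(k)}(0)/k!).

L = (54 + 228·x + 432·x^2 + 288·x^3 + 192·x^4)·Dx + (11 + 124·x + 464·x^2 + 704·x^3 + 592·x^4 + 320·x^5)·Dx^2 + (-4 - 19·x - 17·x^2 + 42·x^3 + 116·x^4 + 136·x^5 + 64·x^6)·Dx^3  (order 3).
h: a_k = 3, 9, 3, 23, 21, 411/5, 97, 2169/7, …
ICs: h(0) = 3, h′(0) = 9, h′′(0) = 6.

f: a_k = 3, 3, 9, 15, 33, 63, 129, 255, …
g: a_k = 0, 6, -6, 8, -12, 96/5, -32, 384/7, …
Weyl lclm of L_f,L_g ⇒ L₀ (ord ≤ 3).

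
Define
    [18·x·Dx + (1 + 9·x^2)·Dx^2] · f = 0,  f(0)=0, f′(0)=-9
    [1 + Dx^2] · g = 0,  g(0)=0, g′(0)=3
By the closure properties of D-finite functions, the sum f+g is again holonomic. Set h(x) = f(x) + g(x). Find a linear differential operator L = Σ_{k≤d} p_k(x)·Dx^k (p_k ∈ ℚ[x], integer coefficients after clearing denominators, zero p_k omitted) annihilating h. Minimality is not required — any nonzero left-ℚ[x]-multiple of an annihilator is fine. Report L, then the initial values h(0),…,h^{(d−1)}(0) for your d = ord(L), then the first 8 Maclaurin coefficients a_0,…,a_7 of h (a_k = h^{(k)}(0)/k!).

f: a_k = 0, -9, 0, 27, 0, -729/5, 0, 6561/7, …
g: a_k = 0, 3, 0, -1/2, 0, 1/40, 0, -1/1680, …
L₀ := lclm(L_f,L_g); ord L₀ ≤ 2+2.
L = (-1926·x + 17820·x^3 + 1458·x^5)·Dx + (-17 + 351·x^2 + 4617·x^4 + 729·x^6)·Dx^2 + (-1926·x + 17820·x^3 + 1458·x^5)·Dx^3 + (-17 + 351·x^2 + 4617·x^4 + 729·x^6)·Dx^4  (order 4).
h: a_k = 0, -6, 0, 53/2, 0, -5831/40, 0, 1574639/1680, …
ICs: h(0) = 0, h′(0) = -6, h′′(0) = 0, h′′′(0) = 159.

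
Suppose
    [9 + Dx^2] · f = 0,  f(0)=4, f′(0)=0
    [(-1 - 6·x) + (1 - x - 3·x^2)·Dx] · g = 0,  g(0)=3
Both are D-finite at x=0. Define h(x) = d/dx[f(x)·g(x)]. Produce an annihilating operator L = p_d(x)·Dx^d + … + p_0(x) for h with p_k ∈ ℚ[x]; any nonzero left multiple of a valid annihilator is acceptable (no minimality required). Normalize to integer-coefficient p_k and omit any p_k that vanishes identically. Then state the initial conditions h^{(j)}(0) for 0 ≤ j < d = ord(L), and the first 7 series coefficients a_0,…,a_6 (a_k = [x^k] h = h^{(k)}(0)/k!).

f: a_k = 4, 0, -18, 0, 27/2, 0, -81/20, …
g: a_k = 3, 3, 12, 21, 57, 120, 291, …
Sym-product of L_f,L_g gives L₀ (≤ ord 2).
Differentiate: ansatz ord ≤ ord L₀ ⇒ L.
L = (-15 - 54·x - 135·x^2 + 162·x^3 + 243·x^4) + (6·x + 54·x^2 + 108·x^3)·Dx + (1 - 4·x - 9·x^2 + 18·x^3 + 27·x^4)·Dx^2  (order 2).
h: a_k = 12, -12, 90, 210, 1425/2, 17271/10, 100149/20, …
ICs: h(0) = 12, h′(0) = -12.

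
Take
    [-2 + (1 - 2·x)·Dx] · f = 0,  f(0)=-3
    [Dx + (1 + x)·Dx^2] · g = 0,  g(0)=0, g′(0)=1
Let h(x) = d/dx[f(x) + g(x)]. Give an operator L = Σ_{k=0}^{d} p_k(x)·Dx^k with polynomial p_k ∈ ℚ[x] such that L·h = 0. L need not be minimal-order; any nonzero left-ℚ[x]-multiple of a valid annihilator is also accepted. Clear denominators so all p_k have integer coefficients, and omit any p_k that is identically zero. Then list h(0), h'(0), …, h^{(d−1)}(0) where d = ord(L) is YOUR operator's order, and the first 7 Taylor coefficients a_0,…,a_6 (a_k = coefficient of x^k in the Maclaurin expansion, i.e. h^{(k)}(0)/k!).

L = (32 + 8·x) + (22 + 56·x + 16·x^2)·Dx + (-5 + 3·x + 12·x^2 + 4·x^3)·Dx^2  (order 2).
h: a_k = -5, -25, -71, -193, -479, -1153, -2687, …
ICs: h(0) = -5, h′(0) = -25.

f: a_k = -3, -6, -12, -24, -48, -96, -192, …
g: a_k = 0, 1, -1/2, 1/3, -1/4, 1/5, -1/6, …
h₀=f+g: left-lcm gives L₀, ord ≤ 3.
Derive L from L₀ (diff closure).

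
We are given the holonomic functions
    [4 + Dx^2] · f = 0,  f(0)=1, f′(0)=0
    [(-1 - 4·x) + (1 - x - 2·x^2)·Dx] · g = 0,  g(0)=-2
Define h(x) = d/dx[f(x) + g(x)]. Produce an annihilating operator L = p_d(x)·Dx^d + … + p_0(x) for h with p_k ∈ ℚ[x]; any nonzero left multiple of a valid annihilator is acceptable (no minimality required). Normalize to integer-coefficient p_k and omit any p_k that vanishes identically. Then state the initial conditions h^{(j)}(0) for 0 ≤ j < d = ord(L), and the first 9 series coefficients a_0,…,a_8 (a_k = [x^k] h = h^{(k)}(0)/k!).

f: a_k = 1, 0, -2, 0, 2/3, 0, -4/45, 0, 2/315, …
g: a_k = -2, -2, -6, -10, -22, -42, -86, -170, -342, …
Weyl lclm of L_f,L_g ⇒ L₀ (ord ≤ 3).
h=h₀': d/dx-closure on L₀ ⇒ L.
L = (576 + 2400·x + 5616·x^2 + 3360·x^3 + 3840·x^4 + 1152·x^5 + 768·x^6) + (-68 - 236·x + 240·x^2 + 488·x^3 + 560·x^4 + 672·x^5 + 448·x^6 + 256·x^7)·Dx + (144 + 600·x + 1404·x^2 + 840·x^3 + 960·x^4 + 288·x^5 + 192·x^6)·Dx^2 + (-17 - 59·x + 60·x^2 + 122·x^3 + 140·x^4 + 168·x^5 + 112·x^6 + 64·x^7)·Dx^3  (order 3).
h: a_k = -2, -16, -30, -256/3, -210, -7748/15, -1190, -861824/315, -6138, …
ICs: h(0) = -2, h′(0) = -16, h′′(0) = -60.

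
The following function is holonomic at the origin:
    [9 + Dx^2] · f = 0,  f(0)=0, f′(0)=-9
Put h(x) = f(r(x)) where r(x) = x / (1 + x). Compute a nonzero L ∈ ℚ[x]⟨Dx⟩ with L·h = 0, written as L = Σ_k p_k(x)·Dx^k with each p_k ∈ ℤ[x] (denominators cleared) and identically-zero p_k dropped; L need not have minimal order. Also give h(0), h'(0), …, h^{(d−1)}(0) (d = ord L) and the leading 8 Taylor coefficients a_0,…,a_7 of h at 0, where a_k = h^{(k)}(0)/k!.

f: a_k = 0, -9, 0, 27/2, 0, -243/40, 0, 729/560, …
Change of var in L_f (x↦r) gives L₀.
L = 9 + (2 + 6·x + 6·x^2 + 2·x^3)·Dx + (1 + 4·x + 6·x^2 + 4·x^3 + x^4)·Dx^2  (order 2).
h: a_k = 0, -9, 9, 9/2, -63/2, 2637/40, -765/8, 58059/560, …
ICs: h(0) = 0, h′(0) = -9.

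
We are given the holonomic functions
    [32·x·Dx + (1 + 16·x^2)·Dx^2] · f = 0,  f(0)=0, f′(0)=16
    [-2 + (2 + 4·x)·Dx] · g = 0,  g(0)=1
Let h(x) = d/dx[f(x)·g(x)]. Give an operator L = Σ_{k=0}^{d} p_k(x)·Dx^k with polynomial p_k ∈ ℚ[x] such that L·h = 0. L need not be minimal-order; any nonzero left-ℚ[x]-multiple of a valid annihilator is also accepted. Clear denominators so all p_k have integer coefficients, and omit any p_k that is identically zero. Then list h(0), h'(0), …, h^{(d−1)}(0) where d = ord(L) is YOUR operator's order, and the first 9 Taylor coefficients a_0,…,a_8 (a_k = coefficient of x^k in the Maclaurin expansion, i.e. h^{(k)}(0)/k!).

L = (29 + 320·x - 1120·x^2 - 3072·x^3 - 768·x^4) + (38 + 300·x - 576·x^2 - 6656·x^3 - 10752·x^4 - 3072·x^5)·Dx + (3 - 20·x - 84·x^2 - 512·x^3 - 2176·x^4 - 3072·x^5 - 1024·x^6)·Dx^2  (order 2).
h: a_k = 16, 32, -280, -928/3, 12778/3, 23716/5, -1022653/15, -7555256/105, 60850925/56, …
ICs: h(0) = 16, h′(0) = 32.

f: a_k = 0, 16, 0, -256/3, 0, 4096/5, 0, -65536/7, 0, …
g: a_k = 1, 1, -1/2, 1/2, -5/8, 7/8, -21/16, 33/16, -429/128, …
L₀ := L_f ⊗_s L_g (sym. prod.), ord ≤ 2.
h=h₀': d/dx-closure on L₀ ⇒ L.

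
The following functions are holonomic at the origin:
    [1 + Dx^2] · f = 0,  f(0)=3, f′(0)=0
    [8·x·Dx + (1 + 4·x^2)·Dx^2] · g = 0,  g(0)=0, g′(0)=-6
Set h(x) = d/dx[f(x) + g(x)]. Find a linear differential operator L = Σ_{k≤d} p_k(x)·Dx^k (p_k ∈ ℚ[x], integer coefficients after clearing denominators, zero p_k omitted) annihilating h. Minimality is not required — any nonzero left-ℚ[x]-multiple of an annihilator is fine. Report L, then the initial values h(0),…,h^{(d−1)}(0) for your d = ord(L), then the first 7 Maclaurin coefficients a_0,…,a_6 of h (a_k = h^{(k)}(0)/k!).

L = (-376·x + 1600·x^3 + 128·x^5) + (-7 + 76·x^2 + 432·x^4 + 64·x^6)·Dx + (-376·x + 1600·x^3 + 128·x^5)·Dx^2 + (-7 + 76·x^2 + 432·x^4 + 64·x^6)·Dx^3  (order 3).
h: a_k = -6, -3, 24, 1/2, -96, -1/40, 384, …
ICs: h(0) = -6, h′(0) = -3, h′′(0) = 48.

f: a_k = 3, 0, -3/2, 0, 1/8, 0, -1/240, …
g: a_k = 0, -6, 0, 8, 0, -96/5, 0, …
h₀=f+g: left-lcm gives L₀, ord ≤ 4.
Differentiate: ansatz ord ≤ ord L₀ ⇒ L.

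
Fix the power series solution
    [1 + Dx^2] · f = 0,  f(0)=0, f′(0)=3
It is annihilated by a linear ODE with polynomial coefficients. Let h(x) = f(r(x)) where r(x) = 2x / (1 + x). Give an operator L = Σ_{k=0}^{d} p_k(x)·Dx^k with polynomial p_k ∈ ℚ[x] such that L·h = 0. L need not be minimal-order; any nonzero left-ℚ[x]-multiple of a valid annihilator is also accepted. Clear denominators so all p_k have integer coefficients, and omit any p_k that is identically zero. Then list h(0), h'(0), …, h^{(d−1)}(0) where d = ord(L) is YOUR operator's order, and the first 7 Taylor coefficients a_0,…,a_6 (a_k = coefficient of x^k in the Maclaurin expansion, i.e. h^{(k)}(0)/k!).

f: a_k = 0, 3, 0, -1/2, 0, 1/40, 0, …
f∘r: x↦r, Dx↦Dx/r' in L_f ⇒ L₀.
L = 4 + (2 + 6·x + 6·x^2 + 2·x^3)·Dx + (1 + 4·x + 6·x^2 + 4·x^3 + x^4)·Dx^2  (order 2).
h: a_k = 0, 6, -6, 2, 6, -86/5, 30, …
ICs: h(0) = 0, h′(0) = 6.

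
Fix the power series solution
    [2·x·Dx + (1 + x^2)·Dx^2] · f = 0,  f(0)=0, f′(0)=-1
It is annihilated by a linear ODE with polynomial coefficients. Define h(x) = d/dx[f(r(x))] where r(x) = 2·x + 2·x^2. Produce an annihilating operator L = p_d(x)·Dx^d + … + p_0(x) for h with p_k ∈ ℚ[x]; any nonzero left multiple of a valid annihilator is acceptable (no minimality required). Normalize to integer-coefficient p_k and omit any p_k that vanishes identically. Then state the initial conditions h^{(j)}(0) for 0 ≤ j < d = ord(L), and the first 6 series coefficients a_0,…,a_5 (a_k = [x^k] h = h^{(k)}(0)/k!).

L = (-2 + 8·x + 32·x^2 + 48·x^3 + 24·x^4) + (1 + 2·x + 4·x^2 + 16·x^3 + 20·x^4 + 8·x^5)·Dx  (order 1).
h: a_k = -2, -4, 8, 32, 8, -176, …
ICs: h(0) = -2.

f: a_k = 0, -1, 0, 1/3, 0, -1/5, …
L₀ from L_f via x↦r, Dx↦r'^{-1}Dx.
h=h₀': d/dx-closure on L₀ ⇒ L.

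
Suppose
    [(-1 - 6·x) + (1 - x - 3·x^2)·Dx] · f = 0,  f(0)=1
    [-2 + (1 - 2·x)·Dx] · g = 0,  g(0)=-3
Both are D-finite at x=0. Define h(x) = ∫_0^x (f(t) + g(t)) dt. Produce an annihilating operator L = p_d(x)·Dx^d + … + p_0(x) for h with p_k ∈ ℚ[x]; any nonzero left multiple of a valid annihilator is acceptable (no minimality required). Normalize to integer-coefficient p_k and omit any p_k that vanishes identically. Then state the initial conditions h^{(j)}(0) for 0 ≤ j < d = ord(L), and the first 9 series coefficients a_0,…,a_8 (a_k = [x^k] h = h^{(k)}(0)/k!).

L = (8 - 36·x + 108·x^2 - 72·x^3)·Dx + (-2·x - 54·x^2 + 192·x^3 - 144·x^4)·Dx^2 + (-1 + 9·x - 23·x^2 + 6·x^3 + 42·x^4 - 36·x^5)·Dx^3  (order 3).
h: a_k = 0, -2, -5/2, -8/3, -17/4, -29/5, -28/3, -95/7, -167/8, …
ICs: h(0) = 0, h′(0) = -2, h′′(0) = -5.

f: a_k = 1, 1, 4, 7, 19, 40, 97, 217, 508, …
g: a_k = -3, -6, -12, -24, -48, -96, -192, -384, -768, …
f+g: L₀ = lclm(L_f,L_g), ord ≤ 1+1.
Integrate: L := L₀·Dx.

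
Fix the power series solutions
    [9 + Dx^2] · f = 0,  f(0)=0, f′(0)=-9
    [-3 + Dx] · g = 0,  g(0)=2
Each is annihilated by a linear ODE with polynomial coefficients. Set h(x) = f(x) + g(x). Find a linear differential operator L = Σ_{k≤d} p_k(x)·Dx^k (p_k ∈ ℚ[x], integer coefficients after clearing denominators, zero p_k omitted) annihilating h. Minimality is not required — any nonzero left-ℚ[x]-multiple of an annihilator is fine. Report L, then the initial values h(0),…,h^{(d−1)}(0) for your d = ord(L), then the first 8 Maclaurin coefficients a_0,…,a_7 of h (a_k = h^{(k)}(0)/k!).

L = -27 + 9·Dx - 3·Dx^2 + Dx^3  (order 3).
h: a_k = 2, -3, 9, 45/2, 27/4, -81/40, 81/40, 243/112, …
ICs: h(0) = 2, h′(0) = -3, h′′(0) = 18.

f: a_k = 0, -9, 0, 27/2, 0, -243/40, 0, 729/560, …
g: a_k = 2, 6, 9, 9, 27/4, 81/20, 81/40, 243/280, …
L₀ := lclm(L_f,L_g); ord L₀ ≤ 2+1.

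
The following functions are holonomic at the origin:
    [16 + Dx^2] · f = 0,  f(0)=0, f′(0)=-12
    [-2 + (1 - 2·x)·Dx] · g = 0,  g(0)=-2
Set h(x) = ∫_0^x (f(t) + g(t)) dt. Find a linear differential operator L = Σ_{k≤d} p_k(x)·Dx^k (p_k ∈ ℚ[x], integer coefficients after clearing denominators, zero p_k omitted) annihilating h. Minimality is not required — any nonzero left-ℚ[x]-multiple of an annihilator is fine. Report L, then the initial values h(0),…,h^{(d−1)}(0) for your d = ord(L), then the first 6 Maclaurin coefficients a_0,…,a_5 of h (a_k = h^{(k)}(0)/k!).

f: a_k = 0, -12, 0, 32, 0, -128/5, …
g: a_k = -2, -4, -8, -16, -32, -64, …
Sum ⇒ L₀ = lclm(L_f,L_g) in ℚ(x)⟨Dx⟩.
h=∫h₀ ⇒ L = L₀·Dx.
L = (-160 + 256·x - 256·x^2)·Dx + (48 - 224·x + 384·x^2 - 256·x^3)·Dx^2 + (-10 + 16·x - 16·x^2)·Dx^3 + (3 - 14·x + 24·x^2 - 16·x^3)·Dx^4  (order 4).
h: a_k = 0, -2, -8, -8/3, 4, -32/5, …
ICs: h(0) = 0, h′(0) = -2, h′′(0) = -16, h′′′(0) = -16.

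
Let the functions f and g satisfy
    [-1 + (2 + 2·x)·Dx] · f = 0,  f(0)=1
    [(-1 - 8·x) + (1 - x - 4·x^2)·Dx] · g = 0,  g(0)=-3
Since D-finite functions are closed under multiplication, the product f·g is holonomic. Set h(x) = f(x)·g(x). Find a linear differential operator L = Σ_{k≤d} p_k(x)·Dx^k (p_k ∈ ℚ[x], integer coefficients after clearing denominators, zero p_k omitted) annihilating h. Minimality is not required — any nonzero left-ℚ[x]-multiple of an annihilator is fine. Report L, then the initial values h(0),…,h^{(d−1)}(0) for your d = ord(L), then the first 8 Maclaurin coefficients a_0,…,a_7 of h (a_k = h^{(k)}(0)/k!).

f: a_k = 1, 1/2, -1/8, 1/16, -5/128, 7/256, -21/1024, 33/2048, …
g: a_k = -3, -3, -15, -27, -87, -195, -543, -1323, …
Sym-product of L_f,L_g gives L₀ (≤ ord 1).
L = (3 + 17·x + 12·x^2) + (-2 + 10·x^2 + 8·x^3)·Dx  (order 1).
h: a_k = -3, -9/2, -129/8, -549/16, -12633/128, -60423/256, -645885/1024, -3225405/2048, …
ICs: h(0) = -3.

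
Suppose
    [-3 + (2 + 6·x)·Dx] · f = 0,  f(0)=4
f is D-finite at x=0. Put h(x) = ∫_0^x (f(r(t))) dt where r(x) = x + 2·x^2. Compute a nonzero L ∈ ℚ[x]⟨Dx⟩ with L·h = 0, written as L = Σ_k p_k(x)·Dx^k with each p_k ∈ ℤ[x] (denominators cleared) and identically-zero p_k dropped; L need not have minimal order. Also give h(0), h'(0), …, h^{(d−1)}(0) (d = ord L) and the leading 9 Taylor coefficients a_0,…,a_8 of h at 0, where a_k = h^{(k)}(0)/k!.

f: a_k = 4, 6, -9/2, 27/4, -405/32, 1701/64, -15309/256, 72171/512, -2814669/8192, …
Substitute x→r, Dx→(1/r')Dx; clear ⇒ L₀.
∫: right-multiply L₀ by Dx.
L = (-3 - 12·x)·Dx + (2 + 6·x + 12·x^2)·Dx^2  (order 2).
h: a_k = 0, 4, 3, 5/2, -45/16, 63/32, 135/128, -11205/1792, 41715/4096, …
ICs: h(0) = 0, h′(0) = 4.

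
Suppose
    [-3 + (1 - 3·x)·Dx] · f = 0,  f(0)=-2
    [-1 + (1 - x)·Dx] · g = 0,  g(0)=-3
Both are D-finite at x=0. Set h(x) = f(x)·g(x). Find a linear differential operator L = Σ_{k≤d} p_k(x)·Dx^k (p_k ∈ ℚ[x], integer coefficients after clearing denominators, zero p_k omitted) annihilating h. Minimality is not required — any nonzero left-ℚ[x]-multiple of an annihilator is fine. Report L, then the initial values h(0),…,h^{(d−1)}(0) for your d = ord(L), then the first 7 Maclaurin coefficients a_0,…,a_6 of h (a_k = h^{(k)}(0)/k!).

L = (-4 + 6·x) + (1 - 4·x + 3·x^2)·Dx  (order 1).
h: a_k = 6, 24, 78, 240, 726, 2184, 6558, …
ICs: h(0) = 6.

f: a_k = -2, -6, -18, -54, -162, -486, -1458, …
g: a_k = -3, -3, -3, -3, -3, -3, -3, …
f·g: L₀ = L_f ⊗_s L_g, ord ≤ 1·1.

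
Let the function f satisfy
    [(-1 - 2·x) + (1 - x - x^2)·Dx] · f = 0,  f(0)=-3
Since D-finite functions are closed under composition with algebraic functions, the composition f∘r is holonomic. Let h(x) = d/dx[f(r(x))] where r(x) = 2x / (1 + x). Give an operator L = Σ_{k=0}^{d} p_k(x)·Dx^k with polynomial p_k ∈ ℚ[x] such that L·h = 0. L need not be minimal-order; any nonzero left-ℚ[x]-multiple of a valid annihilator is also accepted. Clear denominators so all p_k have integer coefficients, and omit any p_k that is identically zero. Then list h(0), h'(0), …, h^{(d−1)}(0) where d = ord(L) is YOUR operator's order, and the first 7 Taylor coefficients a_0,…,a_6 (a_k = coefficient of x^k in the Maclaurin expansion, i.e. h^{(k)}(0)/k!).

L = (6 + 30·x + 90·x^2 + 50·x^3) + (-1 - 6·x + 30·x^3 + 25·x^4)·Dx  (order 1).
h: a_k = -6, -36, -90, -360, -750, -2700, -5250, …
ICs: h(0) = -6.

f: a_k = -3, -3, -6, -9, -15, -24, -39, …
L₀ from L_f via x↦r, Dx↦r'^{-1}Dx.
Differentiate: ansatz ord ≤ ord L₀ ⇒ L.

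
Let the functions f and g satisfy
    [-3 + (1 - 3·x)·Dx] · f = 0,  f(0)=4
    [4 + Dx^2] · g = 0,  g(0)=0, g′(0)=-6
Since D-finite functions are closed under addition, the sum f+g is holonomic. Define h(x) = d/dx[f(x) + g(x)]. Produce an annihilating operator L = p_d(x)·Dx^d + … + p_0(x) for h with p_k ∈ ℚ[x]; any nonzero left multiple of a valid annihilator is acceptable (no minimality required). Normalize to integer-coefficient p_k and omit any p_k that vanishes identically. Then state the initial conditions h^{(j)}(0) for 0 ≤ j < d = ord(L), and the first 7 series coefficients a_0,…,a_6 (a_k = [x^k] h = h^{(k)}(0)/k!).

L = (1344 - 288·x + 432·x^2) + (-116 + 396·x - 216·x^2 + 216·x^3)·Dx + (336 - 72·x + 108·x^2)·Dx^2 + (-29 + 99·x - 54·x^2 + 54·x^3)·Dx^3  (order 3).
h: a_k = 6, 72, 336, 1296, 4856, 17496, 918548/15, …
ICs: h(0) = 6, h′(0) = 72, h′′(0) = 672.

f: a_k = 4, 12, 36, 108, 324, 972, 2916, …
g: a_k = 0, -6, 0, 4, 0, -4/5, 0, …
Weyl lclm of L_f,L_g ⇒ L₀ (ord ≤ 3).
Derive L from L₀ (diff closure).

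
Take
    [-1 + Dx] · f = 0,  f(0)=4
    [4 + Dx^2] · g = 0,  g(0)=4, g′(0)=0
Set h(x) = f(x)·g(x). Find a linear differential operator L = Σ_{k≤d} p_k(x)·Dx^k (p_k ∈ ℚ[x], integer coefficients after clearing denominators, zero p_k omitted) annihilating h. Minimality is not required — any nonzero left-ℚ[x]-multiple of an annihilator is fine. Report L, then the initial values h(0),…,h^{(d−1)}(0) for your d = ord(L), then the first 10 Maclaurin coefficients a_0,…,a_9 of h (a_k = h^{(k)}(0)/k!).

L = 5 - 2·Dx + Dx^2  (order 2).
h: a_k = 16, 16, -24, -88/3, -14/3, 82/15, 13/5, 29/315, -527/2520, -1199/22680, …
ICs: h(0) = 16, h′(0) = 16.

f: a_k = 4, 4, 2, 2/3, 1/6, 1/30, 1/180, 1/1260, 1/10080, 1/90720, …
g: a_k = 4, 0, -8, 0, 8/3, 0, -16/45, 0, 8/315, 0, …
Sym-product of L_f,L_g gives L₀ (≤ ord 2).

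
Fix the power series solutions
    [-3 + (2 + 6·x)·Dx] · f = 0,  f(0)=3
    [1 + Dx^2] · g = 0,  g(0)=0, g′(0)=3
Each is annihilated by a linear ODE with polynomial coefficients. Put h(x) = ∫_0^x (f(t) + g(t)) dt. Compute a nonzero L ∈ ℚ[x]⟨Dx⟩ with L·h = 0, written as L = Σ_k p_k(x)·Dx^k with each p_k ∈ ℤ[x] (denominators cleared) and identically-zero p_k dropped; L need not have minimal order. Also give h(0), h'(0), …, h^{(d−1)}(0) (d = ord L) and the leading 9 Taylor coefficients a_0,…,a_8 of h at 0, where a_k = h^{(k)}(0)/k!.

f: a_k = 3, 9/2, -27/8, 81/16, -1215/128, 5103/256, -45927/1024, 216513/2048, -8444007/32768, …
g: a_k = 0, 3, 0, -1/2, 0, 1/40, 0, -1/1680, 0, …
f+g: L₀ = lclm(L_f,L_g), ord ≤ 1+2.
h=∫h₀ ⇒ L = L₀·Dx.
L = (-93 - 72·x - 108·x^2)·Dx + (-10 + 18·x + 216·x^2 + 216·x^3)·Dx^2 + (-93 - 72·x - 108·x^2)·Dx^3 + (-10 + 18·x + 216·x^2 + 216·x^3)·Dx^4  (order 4).
h: a_k = 0, 3, 15/4, -9/8, 73/64, -243/128, 25547/7680, -6561/1024, 22733737/1720320, …
ICs: h(0) = 0, h′(0) = 3, h′′(0) = 15/2, h′′′(0) = -27/4.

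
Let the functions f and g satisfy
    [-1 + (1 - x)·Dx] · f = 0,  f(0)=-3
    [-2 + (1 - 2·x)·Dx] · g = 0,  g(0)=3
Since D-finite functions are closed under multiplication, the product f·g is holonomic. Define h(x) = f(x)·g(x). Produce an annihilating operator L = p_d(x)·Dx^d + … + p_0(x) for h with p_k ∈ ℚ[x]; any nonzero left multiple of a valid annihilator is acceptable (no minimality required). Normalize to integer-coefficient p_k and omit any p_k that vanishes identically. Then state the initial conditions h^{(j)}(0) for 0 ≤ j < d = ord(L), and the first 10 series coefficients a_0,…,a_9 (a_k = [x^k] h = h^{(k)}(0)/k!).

L = (-3 + 4·x) + (1 - 3·x + 2·x^2)·Dx  (order 1).
h: a_k = -9, -27, -63, -135, -279, -567, -1143, -2295, -4599, -9207, …
ICs: h(0) = -9.

f: a_k = -3, -3, -3, -3, -3, -3, -3, -3, -3, -3, …
g: a_k = 3, 6, 12, 24, 48, 96, 192, 384, 768, 1536, …
Sym-product of L_f,L_g gives L₀ (≤ ord 1).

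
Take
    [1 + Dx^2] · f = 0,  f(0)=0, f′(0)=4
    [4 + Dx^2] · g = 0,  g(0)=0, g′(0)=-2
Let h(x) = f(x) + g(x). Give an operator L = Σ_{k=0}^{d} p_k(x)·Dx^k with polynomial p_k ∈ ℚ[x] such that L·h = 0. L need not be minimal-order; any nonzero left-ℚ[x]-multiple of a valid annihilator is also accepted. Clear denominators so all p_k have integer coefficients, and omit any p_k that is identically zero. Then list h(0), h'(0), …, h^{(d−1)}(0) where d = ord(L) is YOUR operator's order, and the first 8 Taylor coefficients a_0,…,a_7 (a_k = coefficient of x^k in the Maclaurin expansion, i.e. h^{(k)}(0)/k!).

f: a_k = 0, 4, 0, -2/3, 0, 1/30, 0, -1/1260, …
g: a_k = 0, -2, 0, 4/3, 0, -4/15, 0, 8/315, …
L₀ := lclm(L_f,L_g); ord L₀ ≤ 2+2.
L = 4 + 5·Dx^2 + Dx^4  (order 4).
h: a_k = 0, 2, 0, 2/3, 0, -7/30, 0, 31/1260, …
ICs: h(0) = 0, h′(0) = 2, h′′(0) = 0, h′′′(0) = 4.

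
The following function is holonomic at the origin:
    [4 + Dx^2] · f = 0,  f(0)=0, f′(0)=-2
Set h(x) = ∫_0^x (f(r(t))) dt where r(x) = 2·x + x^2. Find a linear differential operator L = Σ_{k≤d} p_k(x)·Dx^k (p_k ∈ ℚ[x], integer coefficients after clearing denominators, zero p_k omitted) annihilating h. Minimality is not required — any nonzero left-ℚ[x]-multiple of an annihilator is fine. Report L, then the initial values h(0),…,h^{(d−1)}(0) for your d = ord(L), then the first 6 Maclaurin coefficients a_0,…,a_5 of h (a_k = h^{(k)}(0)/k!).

L = (16 + 48·x + 48·x^2 + 16·x^3)·Dx - Dx^2 + (1 + x)·Dx^3  (order 3).
h: a_k = 0, 0, -2, -2/3, 8/3, 16/5, …
ICs: h(0) = 0, h′(0) = 0, h′′(0) = -4.

f: a_k = 0, -2, 0, 4/3, 0, -4/15, …
Substitute x→r, Dx→(1/r')Dx; clear ⇒ L₀.
∫: right-multiply L₀ by Dx.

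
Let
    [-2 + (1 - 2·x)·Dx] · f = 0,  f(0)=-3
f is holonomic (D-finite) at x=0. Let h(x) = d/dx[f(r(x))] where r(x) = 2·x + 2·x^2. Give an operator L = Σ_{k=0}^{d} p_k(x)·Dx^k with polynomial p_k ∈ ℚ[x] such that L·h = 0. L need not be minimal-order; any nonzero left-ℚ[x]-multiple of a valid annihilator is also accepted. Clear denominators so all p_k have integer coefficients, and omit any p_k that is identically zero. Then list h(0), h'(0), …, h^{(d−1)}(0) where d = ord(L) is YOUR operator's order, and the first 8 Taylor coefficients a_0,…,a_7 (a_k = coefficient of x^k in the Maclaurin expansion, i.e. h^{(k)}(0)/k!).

L = (10 + 24·x + 24·x^2) + (-1 + 2·x + 12·x^2 + 8·x^3)·Dx  (order 1).
h: a_k = -12, -120, -864, -5568, -33600, -194688, -1096704, -6051840, …
ICs: h(0) = -12.

f: a_k = -3, -6, -12, -24, -48, -96, -192, -384, …
f∘r: x↦r, Dx↦Dx/r' in L_f ⇒ L₀.
h=h₀': d/dx-closure on L₀ ⇒ L.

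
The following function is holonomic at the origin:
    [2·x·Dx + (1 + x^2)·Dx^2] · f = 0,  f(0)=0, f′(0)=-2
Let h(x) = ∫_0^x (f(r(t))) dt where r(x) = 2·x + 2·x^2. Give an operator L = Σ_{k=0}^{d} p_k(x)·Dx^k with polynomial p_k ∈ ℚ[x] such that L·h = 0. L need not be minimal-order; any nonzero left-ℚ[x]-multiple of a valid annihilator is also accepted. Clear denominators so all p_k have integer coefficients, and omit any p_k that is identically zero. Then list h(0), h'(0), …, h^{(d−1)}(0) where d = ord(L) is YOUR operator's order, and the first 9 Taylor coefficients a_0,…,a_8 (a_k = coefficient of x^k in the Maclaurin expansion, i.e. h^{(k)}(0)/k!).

f: a_k = 0, -2, 0, 2/3, 0, -2/5, 0, 2/7, 0, …
h₀=f(r): pull back L_f along r ⇒ L₀.
h=∫h₀ ⇒ L = L₀·Dx.
L = (-2 + 8·x + 32·x^2 + 48·x^3 + 24·x^4)·Dx^2 + (1 + 2·x + 4·x^2 + 16·x^3 + 20·x^4 + 8·x^5)·Dx^3  (order 3).
h: a_k = 0, 0, -2, -4/3, 4/3, 16/5, 8/15, -176/21, -80/7, …
ICs: h(0) = 0, h′(0) = 0, h′′(0) = -4.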